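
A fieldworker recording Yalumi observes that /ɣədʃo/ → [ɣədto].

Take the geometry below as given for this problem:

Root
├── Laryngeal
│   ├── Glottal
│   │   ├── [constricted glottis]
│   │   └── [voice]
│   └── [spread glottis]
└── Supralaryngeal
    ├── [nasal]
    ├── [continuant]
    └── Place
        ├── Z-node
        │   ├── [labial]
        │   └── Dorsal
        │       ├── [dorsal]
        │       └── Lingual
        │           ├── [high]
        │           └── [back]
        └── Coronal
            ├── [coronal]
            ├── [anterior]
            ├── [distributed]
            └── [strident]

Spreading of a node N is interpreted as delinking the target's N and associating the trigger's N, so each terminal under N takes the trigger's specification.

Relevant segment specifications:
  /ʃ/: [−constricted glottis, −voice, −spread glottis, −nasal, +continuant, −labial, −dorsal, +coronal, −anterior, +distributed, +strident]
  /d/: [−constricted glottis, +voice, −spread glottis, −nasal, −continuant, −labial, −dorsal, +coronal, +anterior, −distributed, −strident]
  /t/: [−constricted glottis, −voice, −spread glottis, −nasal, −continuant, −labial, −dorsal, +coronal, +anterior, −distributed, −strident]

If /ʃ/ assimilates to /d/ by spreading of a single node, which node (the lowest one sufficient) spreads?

Feature comparison: [continuant], [anterior], [distributed], [strident] differ between /ʃ/ and [t]; the remaining terminals match.
These terminals are all dominated by Supralaryngeal, and no proper subconstituent of Supralaryngeal covers them all; Supralaryngeal is their lowest common ancestor.
Spreading Supralaryngeal from /d/ overwrites each of those terminals with /d/'s values, yielding exactly [t].
[voice] — on which /d/ differs from /ʃ/ — is unchanged, so Root cannot have spread; the constituent is no larger than Supralaryngeal.

Supralaryngeal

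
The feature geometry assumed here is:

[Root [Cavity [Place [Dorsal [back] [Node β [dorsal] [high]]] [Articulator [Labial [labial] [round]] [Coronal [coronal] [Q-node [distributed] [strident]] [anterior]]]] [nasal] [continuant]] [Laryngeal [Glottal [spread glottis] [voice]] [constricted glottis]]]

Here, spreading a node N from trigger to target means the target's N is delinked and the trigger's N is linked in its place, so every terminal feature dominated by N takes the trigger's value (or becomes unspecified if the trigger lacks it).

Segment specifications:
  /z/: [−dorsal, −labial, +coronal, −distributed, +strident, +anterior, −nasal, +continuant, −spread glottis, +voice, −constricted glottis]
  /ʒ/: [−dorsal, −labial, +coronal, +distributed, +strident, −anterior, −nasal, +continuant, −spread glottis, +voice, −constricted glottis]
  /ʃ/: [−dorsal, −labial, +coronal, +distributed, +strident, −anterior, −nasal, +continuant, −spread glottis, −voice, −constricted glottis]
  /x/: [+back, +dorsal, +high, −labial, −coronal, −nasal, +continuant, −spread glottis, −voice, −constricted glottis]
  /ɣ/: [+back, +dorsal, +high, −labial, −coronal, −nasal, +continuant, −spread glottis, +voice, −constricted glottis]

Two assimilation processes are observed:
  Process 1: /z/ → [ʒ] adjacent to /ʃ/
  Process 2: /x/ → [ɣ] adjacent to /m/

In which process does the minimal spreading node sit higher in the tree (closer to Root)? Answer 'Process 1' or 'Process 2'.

Process 1: the features that change are [anterior], [distributed]; the minimal node is Coronal (depth 4).
Process 2: the feature that changes is [voice]; the minimal node is [voice] (depth 3).
[voice] (depth 3) sits above Coronal (depth 4), making Process 2 the one with the higher spreading node.

Process 2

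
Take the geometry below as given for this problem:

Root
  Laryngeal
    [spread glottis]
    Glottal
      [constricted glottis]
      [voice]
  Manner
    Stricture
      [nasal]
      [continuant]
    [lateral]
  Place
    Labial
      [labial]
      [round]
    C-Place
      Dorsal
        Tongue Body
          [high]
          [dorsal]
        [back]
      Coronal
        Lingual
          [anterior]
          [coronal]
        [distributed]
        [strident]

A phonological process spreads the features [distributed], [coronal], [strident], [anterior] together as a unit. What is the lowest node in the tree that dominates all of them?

Coronal

[distributed] is immediately dominated by Coronal.
[coronal] is immediately dominated by Lingual.
[strident] is immediately dominated by Coronal.
[anterior] is immediately dominated by Lingual.
Coronal is the lowest common ancestor — every listed feature sits under it, and no single subconstituent of Coronal covers them all.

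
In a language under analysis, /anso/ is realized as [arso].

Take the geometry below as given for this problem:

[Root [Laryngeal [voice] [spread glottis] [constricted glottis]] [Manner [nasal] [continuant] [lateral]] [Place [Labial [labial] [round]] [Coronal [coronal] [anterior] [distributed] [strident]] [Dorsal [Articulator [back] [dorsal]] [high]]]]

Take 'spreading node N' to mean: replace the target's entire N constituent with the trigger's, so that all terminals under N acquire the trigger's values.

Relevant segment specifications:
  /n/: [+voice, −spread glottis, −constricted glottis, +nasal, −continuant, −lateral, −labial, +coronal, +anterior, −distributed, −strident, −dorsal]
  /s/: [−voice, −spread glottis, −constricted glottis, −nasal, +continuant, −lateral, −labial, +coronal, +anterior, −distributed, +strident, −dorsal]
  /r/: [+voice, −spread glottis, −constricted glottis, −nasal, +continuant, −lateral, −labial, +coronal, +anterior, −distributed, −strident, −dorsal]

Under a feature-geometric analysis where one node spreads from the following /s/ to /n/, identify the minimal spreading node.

Manner

The alternation /n/ → [r] changes [nasal], [continuant] and nothing else.
Tracing each changed feature up the tree, the paths first meet at Manner; any lower node misses at least one of them.
If Manner spreads, every terminal under it takes /s/'s value, producing [r] as observed.
[voice], [strident] — on which /s/ differs from /n/ — are unchanged, so Root cannot have spread; the constituent is no larger than Manner.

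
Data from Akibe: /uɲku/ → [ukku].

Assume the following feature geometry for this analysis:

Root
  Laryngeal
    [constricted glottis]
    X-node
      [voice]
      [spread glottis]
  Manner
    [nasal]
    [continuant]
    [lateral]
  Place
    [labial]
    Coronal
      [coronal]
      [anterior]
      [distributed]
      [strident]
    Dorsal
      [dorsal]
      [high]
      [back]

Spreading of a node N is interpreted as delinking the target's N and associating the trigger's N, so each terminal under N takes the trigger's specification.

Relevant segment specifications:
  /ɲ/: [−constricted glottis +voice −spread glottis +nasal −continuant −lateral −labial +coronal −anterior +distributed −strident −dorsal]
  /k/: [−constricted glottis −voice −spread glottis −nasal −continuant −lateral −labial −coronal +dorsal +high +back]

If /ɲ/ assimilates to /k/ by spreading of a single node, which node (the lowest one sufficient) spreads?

/ɲ/ and [k] differ in [voice], [nasal], [coronal], [anterior], [distributed], [strident], [dorsal], [high], [back]; every other specified feature is identical.
In this geometry the lowest node dominating all of them is Root: every daughter of Root dominates only a proper subset, so no lower node suffices.
If Root spreads, every terminal under it takes /k/'s value, producing [k] as observed.

Root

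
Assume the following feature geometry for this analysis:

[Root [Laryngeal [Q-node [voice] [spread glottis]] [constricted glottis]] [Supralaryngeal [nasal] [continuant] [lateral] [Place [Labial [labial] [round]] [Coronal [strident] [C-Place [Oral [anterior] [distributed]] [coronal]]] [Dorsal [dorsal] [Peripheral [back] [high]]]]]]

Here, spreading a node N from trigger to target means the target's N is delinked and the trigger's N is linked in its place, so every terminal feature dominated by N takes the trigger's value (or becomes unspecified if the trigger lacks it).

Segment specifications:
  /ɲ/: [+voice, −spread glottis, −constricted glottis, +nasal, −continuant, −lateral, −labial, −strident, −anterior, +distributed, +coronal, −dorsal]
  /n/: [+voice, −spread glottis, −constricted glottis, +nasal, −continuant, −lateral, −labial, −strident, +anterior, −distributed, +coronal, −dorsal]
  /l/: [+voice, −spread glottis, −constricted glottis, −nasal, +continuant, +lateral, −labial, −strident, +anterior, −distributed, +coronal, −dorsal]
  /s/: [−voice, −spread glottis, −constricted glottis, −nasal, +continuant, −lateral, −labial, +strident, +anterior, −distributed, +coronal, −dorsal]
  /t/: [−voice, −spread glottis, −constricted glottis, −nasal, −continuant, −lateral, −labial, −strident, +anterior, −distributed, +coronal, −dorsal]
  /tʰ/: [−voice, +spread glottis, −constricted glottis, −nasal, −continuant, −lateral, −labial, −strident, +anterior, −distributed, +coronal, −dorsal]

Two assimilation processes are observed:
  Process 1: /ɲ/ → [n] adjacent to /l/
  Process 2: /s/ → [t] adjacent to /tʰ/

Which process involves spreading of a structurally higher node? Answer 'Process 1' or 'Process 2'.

Process 2

Process 1 alters [anterior], [distributed]; the lowest common ancestor is Oral (depth 5 from Root).
Process 2: the features that change are [continuant], [strident]; the minimal node is Supralaryngeal (depth 1).
Supralaryngeal (depth 1) sits above Oral (depth 5), making Process 2 the one with the higher spreading node.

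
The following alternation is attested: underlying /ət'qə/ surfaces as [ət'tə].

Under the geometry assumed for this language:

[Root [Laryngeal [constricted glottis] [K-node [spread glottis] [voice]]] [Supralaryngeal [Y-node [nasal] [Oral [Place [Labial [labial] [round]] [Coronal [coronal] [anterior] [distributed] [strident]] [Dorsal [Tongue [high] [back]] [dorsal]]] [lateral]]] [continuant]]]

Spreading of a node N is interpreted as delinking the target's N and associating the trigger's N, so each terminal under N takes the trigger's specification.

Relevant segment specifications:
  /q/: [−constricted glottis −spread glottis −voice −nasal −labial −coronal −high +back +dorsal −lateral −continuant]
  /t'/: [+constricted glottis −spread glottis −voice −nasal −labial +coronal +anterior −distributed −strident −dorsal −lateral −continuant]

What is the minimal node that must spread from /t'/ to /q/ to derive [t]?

/q/ and [t] differ in [coronal], [anterior], [distributed], [strident], [dorsal], [high], [back]; every other specified feature is identical.
In this geometry the lowest node dominating all of them is Place: every daughter of Place dominates only a proper subset, so no lower node suffices.
Delinking /q/'s Place and associating /t'/'s Place gives precisely the feature bundle of [t].
[constricted glottis] stays as in /q/ although /t'/ differs there, so no node dominating it spread; among the remaining candidates Place is the lowest that derives the output.

Place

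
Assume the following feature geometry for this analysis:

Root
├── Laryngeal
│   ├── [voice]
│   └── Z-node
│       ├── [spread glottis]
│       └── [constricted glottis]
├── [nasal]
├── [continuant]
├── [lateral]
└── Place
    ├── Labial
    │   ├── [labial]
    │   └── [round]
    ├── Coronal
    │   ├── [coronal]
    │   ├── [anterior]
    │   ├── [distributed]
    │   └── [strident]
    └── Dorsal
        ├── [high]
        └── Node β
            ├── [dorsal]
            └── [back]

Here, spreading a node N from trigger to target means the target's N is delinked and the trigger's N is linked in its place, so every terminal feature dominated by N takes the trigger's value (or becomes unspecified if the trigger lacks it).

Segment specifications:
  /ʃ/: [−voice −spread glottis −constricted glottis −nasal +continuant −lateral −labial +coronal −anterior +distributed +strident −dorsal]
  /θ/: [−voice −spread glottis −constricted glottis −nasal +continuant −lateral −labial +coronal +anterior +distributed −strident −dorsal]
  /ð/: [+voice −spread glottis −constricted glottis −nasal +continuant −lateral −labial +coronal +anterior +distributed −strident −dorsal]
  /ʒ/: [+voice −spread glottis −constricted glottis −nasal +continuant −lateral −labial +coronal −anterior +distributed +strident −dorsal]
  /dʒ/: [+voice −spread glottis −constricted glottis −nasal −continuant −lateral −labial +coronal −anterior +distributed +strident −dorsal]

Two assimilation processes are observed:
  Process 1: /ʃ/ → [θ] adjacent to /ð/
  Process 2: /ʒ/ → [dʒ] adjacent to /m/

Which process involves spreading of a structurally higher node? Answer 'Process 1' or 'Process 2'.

Process 2

Process 1: the features that change are [anterior], [strident]; the minimal node is Coronal (depth 2).
Process 2 alters [continuant]; the lowest dominating node is [continuant] (depth 1 from Root).
[continuant] (depth 1) sits above Coronal (depth 2), making Process 2 the one with the higher spreading node.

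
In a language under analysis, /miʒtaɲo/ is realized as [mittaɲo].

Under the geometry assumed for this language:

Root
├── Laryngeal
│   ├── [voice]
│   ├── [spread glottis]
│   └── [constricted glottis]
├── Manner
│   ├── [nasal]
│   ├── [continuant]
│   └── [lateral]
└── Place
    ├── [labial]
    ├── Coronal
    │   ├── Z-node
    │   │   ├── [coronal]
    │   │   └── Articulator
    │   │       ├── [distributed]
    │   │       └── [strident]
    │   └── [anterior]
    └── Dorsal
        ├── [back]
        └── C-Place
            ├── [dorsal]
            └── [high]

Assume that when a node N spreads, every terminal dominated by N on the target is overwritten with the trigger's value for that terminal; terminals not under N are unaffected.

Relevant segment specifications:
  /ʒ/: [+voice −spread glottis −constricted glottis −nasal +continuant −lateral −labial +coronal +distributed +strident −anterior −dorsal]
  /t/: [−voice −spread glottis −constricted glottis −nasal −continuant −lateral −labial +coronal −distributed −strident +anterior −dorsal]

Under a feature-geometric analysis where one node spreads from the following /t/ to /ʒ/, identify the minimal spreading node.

Feature comparison: [voice], [continuant], [anterior], [distributed], [strident] differ between /ʒ/ and [t]; the remaining terminals match.
The smallest constituent containing every changed terminal is Root — each of its daughters lacks at least one of the affected features.
If Root spreads, every terminal under it takes /t/'s value, producing [t] as observed.

Root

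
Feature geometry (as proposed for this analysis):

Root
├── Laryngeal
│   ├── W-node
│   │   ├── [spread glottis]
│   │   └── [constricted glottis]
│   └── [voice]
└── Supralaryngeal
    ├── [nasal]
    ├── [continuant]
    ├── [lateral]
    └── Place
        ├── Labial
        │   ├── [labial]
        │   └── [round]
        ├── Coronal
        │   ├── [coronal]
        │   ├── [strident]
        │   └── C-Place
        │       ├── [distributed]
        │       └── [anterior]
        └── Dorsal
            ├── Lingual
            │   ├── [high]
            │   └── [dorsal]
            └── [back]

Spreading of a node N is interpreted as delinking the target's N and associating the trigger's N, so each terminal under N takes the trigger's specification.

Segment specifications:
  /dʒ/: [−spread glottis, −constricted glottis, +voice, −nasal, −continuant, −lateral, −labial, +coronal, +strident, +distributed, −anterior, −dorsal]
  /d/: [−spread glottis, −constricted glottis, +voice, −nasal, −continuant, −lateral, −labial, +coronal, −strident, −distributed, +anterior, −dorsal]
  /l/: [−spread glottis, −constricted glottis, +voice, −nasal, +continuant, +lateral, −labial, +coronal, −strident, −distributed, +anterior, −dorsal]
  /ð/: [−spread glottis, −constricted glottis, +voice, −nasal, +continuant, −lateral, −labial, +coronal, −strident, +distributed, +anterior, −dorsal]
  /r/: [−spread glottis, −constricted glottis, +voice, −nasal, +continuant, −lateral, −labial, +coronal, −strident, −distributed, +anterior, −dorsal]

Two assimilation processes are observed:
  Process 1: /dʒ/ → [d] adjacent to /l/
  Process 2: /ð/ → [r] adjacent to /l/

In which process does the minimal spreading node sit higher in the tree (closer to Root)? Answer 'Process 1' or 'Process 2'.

Process 1

Process 1 alters [anterior], [distributed], [strident]; the lowest common ancestor is Coronal (depth 3 from Root).
Process 2 alters [distributed]; the lowest dominating node is [distributed] (depth 5 from Root).
Depth 3 < depth 5; Process 1 involves the structurally higher constituent Coronal.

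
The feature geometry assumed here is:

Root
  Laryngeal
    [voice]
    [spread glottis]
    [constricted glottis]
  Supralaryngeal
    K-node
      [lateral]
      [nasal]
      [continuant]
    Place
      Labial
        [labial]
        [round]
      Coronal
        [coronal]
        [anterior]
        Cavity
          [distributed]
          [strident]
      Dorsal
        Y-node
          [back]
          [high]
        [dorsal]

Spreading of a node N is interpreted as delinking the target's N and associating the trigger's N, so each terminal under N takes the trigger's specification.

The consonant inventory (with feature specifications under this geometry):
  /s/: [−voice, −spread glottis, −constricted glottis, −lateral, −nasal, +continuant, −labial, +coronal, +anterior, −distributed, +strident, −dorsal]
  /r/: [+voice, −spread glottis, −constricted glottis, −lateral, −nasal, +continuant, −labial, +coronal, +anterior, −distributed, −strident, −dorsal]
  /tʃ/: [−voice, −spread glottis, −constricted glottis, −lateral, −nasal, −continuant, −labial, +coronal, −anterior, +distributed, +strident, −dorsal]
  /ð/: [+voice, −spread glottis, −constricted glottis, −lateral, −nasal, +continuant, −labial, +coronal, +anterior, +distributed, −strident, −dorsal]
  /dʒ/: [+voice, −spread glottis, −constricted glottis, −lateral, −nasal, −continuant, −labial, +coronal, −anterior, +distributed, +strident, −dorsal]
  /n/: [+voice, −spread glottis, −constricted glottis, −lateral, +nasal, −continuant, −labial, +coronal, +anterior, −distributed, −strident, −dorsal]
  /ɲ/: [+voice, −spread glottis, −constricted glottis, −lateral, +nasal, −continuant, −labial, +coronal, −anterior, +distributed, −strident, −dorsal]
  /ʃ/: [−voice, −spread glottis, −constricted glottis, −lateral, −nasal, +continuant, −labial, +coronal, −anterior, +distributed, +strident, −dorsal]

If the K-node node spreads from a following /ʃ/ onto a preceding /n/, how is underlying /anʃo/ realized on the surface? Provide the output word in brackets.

[arʃo]

K-node immediately or transitively dominates [lateral], [nasal], [continuant].
After delinking /n/'s K-node and linking /ʃ/'s, the affected terminals become [−lateral], [−nasal], [+continuant]; [voice], [spread glottis], [constricted glottis], … (outside K-node) are retained from /n/.
This feature bundle is that of [r], so /anʃo/ surfaces as [arʃo].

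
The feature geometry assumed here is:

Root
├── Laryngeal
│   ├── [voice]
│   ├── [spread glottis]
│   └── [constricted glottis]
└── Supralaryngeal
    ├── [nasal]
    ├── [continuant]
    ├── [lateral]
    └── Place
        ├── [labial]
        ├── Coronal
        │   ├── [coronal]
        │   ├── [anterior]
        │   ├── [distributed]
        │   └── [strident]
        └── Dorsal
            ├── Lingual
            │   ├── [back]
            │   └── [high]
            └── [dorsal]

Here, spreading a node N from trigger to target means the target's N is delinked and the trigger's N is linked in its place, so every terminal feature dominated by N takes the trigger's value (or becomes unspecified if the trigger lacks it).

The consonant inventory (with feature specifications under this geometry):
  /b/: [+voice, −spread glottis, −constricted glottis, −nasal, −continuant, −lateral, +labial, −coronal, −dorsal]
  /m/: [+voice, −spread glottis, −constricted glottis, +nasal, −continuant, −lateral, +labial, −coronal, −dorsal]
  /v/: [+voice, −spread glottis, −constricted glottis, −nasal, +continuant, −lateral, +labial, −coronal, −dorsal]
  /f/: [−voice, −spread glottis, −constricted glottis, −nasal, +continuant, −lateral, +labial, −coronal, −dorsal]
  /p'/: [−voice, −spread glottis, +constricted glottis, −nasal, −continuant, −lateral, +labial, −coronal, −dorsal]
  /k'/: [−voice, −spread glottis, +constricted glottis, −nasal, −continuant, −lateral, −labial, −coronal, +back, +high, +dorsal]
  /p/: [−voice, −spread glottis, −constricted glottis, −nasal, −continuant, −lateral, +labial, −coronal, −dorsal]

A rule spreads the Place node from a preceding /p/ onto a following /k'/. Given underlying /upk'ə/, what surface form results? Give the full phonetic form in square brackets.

[upp'ə]

Terminals under Place in this geometry: [labial], [coronal], [anterior], [distributed], [strident], [back], [high], [dorsal].
The target acquires /p/'s values for everything under Place — [+labial], [−coronal], [−dorsal] — while keeping its own [voice], [spread glottis], [constricted glottis], ….
The resulting bundle matches /p'/ in the inventory; substituting it for /k'/ gives [upp'ə].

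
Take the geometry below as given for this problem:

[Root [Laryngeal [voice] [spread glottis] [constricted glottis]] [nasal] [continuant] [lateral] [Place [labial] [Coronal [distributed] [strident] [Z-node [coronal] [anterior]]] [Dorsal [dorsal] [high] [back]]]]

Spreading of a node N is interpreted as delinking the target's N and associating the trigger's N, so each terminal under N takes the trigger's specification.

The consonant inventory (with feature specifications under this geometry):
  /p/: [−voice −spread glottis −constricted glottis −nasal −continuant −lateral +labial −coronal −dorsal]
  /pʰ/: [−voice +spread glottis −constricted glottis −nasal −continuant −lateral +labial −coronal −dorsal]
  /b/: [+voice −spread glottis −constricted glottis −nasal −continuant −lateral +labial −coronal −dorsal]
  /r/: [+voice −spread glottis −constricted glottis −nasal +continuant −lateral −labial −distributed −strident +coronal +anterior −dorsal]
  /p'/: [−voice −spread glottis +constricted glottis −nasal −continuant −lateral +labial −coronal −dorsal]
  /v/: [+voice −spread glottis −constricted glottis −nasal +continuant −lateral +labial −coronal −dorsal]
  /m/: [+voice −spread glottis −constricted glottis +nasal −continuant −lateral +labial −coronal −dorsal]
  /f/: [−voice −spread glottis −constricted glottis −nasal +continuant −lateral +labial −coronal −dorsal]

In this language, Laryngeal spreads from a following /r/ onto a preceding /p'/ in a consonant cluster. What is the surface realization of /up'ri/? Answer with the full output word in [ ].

[ubri]

Laryngeal immediately or transitively dominates [voice], [spread glottis], [constricted glottis].
Spreading Laryngeal from /r/ onto /p'/ replaces those values with /r/'s: [+voice], [−spread glottis], [−constricted glottis]. Features outside Laryngeal ([nasal], [continuant], [lateral], …) stay as in /p'/.
This feature bundle is that of [b], so /up'ri/ surfaces as [ubri].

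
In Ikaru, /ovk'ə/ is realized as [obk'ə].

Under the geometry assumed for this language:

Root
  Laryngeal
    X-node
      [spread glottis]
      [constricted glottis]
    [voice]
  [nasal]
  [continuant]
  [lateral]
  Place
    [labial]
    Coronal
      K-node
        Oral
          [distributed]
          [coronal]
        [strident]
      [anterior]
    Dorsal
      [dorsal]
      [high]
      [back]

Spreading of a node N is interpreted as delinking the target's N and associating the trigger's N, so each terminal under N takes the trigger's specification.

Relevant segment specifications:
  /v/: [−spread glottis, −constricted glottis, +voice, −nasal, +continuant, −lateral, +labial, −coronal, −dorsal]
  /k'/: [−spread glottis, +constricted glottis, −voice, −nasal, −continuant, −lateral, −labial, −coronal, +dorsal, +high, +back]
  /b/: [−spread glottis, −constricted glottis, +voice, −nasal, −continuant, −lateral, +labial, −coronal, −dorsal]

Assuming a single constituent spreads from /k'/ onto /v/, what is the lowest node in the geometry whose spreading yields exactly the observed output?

Feature comparison: [continuant] differs between /v/ and [b]; the remaining terminals match.
With a single altered terminal, the smallest constituent that could spread is that terminal — [continuant].
Had Root spread, [voice], [dorsal] would have taken /k'/'s values; they stay as in /v/, confirming the spreading constituent is exactly [continuant].

[continuant]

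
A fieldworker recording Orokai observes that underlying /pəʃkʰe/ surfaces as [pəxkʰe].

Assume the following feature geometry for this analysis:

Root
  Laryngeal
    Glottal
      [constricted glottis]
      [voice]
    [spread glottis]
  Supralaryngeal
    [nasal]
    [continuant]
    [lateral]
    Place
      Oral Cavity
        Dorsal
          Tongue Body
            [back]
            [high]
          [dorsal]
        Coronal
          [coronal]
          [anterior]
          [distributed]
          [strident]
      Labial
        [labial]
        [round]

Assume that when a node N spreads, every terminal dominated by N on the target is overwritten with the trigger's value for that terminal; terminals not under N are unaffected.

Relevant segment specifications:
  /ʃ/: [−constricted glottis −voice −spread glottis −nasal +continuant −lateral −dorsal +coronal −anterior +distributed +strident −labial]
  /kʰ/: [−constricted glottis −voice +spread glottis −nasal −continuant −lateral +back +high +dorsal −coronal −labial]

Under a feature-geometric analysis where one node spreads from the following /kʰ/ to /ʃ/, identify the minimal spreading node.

The alternation /ʃ/ → [x] changes [coronal], [anterior], [distributed], [strident], [dorsal], [high], [back] and nothing else.
In this geometry the lowest node dominating all of them is Oral Cavity: every daughter of Oral Cavity dominates only a proper subset, so no lower node suffices.
Delinking /ʃ/'s Oral Cavity and associating /kʰ/'s Oral Cavity gives precisely the feature bundle of [x].
[spread glottis], [continuant] stay as in /ʃ/ although /kʰ/ differs there, so no node dominating them spread; among the remaining candidates Oral Cavity is the lowest that derives the output.

Oral Cavity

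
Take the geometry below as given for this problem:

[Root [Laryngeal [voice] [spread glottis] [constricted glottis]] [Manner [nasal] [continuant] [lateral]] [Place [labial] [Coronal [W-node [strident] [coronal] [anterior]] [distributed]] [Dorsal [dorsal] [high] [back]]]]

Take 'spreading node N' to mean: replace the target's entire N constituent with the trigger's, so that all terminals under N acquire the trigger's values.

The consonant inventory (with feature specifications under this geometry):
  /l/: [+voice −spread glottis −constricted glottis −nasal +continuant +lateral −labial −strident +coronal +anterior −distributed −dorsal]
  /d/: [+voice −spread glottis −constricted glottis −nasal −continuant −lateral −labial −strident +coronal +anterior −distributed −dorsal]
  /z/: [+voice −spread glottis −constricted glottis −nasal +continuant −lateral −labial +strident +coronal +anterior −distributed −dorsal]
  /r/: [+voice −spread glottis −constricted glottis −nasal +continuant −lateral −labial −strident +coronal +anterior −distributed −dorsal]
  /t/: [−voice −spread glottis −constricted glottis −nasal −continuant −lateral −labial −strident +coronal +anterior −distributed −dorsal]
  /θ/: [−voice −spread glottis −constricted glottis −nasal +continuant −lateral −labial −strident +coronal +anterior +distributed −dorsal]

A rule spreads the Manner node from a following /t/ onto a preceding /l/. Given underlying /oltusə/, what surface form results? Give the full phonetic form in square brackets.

The Manner node dominates the terminals [nasal], [continuant], [lateral].
The target acquires /t/'s values for everything under Manner — [−nasal], [−continuant], [−lateral] — while keeping its own [voice], [spread glottis], [constricted glottis], ….
This feature bundle is that of [d], so /oltusə/ surfaces as [odtusə].

[odtusə]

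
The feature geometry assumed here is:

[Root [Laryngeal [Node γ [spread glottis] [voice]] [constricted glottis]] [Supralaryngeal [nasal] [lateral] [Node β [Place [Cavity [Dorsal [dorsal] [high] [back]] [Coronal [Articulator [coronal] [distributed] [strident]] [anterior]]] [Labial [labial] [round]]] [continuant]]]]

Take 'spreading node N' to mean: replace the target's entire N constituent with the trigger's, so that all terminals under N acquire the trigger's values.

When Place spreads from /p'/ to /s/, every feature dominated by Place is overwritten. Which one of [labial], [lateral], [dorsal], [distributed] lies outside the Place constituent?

The terminals dominated by Place are [dorsal], [high], [back], [coronal], [distributed], [strident], [anterior], [labial], [round].
[labial], [dorsal], [distributed] all lie under Place, so they are overwritten when Place spreads.
[lateral] attaches under Supralaryngeal, not under Place, so /s/ retains its own value for [lateral].

[lateral]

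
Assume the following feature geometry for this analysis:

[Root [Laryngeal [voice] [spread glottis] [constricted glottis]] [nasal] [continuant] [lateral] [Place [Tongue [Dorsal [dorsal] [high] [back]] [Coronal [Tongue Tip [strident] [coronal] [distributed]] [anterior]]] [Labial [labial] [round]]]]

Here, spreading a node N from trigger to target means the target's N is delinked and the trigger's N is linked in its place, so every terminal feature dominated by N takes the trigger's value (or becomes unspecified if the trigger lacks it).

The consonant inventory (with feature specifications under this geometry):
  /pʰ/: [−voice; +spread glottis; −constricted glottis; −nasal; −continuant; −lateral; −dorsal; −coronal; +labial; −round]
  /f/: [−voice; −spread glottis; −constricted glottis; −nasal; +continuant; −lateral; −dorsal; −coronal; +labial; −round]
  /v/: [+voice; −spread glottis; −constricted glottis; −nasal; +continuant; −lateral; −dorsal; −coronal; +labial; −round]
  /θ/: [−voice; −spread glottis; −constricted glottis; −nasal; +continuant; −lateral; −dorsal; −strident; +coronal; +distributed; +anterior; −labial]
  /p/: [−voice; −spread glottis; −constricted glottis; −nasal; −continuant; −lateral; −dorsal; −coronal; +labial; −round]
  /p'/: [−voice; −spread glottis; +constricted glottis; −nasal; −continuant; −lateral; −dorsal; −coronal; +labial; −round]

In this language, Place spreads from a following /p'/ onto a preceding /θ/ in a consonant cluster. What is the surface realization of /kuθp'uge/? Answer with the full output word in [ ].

[kufp'uge]

Terminals under Place in this geometry: [dorsal], [high], [back], [strident], [coronal], [distributed], [anterior], [labial], [round].
After delinking /θ/'s Place and linking /p'/'s, the affected terminals become [−dorsal], [−coronal], [+labial], [−round]; [voice], [spread glottis], [constricted glottis], … (outside Place) are retained from /θ/.
Among the inventory, only /f/ has exactly this specification, giving the surface form [kufp'uge].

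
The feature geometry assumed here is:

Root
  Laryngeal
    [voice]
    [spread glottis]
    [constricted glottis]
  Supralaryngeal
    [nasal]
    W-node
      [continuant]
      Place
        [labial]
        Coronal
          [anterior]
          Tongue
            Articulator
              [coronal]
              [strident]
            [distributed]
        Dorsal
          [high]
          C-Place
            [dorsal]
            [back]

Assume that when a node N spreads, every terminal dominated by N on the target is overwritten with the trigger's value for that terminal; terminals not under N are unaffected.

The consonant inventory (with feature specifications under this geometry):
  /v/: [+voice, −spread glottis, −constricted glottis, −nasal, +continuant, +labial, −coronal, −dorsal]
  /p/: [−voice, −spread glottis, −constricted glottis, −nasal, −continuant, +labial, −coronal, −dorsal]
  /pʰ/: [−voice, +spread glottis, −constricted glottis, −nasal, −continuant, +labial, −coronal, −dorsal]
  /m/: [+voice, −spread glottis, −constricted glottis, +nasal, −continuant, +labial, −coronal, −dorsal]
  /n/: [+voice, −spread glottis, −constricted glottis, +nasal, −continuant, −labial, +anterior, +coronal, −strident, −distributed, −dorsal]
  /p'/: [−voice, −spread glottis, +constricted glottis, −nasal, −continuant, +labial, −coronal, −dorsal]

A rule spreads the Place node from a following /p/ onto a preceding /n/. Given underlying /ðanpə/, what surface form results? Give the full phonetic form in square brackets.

[ðampə]

The Place node dominates the terminals [labial], [anterior], [coronal], [strident], [distributed], [high], [dorsal], [back].
After delinking /n/'s Place and linking /p/'s, the affected terminals become [+labial], [−coronal], [−dorsal]; [voice], [spread glottis], [constricted glottis], … (outside Place) are retained from /n/.
Among the inventory, only /m/ has exactly this specification, giving the surface form [ðampə].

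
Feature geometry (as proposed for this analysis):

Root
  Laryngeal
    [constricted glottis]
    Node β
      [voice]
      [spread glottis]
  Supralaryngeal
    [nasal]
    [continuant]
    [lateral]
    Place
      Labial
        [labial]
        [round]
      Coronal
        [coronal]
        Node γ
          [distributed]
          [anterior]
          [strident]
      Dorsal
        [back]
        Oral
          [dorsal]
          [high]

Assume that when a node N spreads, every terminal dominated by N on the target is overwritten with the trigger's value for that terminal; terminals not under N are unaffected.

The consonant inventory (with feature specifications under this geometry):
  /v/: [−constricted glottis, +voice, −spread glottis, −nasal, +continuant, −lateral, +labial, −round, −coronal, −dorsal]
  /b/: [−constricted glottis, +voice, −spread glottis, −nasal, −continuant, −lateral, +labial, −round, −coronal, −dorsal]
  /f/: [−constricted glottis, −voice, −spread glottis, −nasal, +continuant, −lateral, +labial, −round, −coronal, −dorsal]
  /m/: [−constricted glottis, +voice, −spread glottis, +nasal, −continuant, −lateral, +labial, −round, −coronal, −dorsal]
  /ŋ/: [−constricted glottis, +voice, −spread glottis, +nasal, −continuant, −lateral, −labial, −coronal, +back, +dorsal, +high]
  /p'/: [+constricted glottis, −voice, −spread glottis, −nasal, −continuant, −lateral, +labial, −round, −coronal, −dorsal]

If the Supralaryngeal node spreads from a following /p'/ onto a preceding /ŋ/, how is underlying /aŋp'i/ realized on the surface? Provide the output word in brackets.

[abp'i]

Supralaryngeal immediately or transitively dominates [nasal], [continuant], [lateral], [labial], [round], [coronal], [distributed], [anterior], [strident], [back], [dorsal], [high].
Spreading Supralaryngeal from /p'/ onto /ŋ/ replaces those values with /p'/'s: [−nasal], [−continuant], [−lateral], [+labial], [−round], [−coronal], [−dorsal]. Features outside Supralaryngeal ([constricted glottis], [voice], [spread glottis]) stay as in /ŋ/.
This feature bundle is that of [b], so /aŋp'i/ surfaces as [abp'i].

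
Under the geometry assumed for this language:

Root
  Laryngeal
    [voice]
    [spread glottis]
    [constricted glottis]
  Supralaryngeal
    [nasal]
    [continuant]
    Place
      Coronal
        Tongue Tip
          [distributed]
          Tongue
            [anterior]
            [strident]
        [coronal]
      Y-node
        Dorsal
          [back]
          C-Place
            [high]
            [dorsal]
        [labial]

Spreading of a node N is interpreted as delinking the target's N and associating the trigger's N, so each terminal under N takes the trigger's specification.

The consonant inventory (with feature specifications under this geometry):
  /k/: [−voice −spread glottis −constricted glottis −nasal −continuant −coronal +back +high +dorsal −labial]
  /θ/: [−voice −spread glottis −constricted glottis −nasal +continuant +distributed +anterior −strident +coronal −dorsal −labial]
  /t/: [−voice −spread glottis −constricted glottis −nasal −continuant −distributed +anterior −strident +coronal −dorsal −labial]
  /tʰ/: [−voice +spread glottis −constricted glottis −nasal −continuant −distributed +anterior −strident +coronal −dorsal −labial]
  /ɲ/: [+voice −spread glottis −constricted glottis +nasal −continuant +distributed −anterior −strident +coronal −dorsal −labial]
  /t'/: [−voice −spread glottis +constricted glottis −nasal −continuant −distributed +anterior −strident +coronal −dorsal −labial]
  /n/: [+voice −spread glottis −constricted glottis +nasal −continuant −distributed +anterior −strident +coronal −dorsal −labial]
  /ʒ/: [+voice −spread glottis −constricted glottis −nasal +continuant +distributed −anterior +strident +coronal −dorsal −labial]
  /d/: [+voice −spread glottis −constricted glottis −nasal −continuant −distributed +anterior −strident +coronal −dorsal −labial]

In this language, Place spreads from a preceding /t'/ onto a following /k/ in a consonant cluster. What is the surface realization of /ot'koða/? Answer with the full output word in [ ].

[ot'toða]

Place immediately or transitively dominates [distributed], [anterior], [strident], [coronal], [back], [high], [dorsal], [labial].
After delinking /k/'s Place and linking /t'/'s, the affected terminals become [−distributed], [+anterior], [−strident], [+coronal], [−dorsal], [−labial]; [voice], [spread glottis], [constricted glottis], … (outside Place) are retained from /k/.
The resulting bundle matches /t/ in the inventory; substituting it for /k/ gives [ot'toða].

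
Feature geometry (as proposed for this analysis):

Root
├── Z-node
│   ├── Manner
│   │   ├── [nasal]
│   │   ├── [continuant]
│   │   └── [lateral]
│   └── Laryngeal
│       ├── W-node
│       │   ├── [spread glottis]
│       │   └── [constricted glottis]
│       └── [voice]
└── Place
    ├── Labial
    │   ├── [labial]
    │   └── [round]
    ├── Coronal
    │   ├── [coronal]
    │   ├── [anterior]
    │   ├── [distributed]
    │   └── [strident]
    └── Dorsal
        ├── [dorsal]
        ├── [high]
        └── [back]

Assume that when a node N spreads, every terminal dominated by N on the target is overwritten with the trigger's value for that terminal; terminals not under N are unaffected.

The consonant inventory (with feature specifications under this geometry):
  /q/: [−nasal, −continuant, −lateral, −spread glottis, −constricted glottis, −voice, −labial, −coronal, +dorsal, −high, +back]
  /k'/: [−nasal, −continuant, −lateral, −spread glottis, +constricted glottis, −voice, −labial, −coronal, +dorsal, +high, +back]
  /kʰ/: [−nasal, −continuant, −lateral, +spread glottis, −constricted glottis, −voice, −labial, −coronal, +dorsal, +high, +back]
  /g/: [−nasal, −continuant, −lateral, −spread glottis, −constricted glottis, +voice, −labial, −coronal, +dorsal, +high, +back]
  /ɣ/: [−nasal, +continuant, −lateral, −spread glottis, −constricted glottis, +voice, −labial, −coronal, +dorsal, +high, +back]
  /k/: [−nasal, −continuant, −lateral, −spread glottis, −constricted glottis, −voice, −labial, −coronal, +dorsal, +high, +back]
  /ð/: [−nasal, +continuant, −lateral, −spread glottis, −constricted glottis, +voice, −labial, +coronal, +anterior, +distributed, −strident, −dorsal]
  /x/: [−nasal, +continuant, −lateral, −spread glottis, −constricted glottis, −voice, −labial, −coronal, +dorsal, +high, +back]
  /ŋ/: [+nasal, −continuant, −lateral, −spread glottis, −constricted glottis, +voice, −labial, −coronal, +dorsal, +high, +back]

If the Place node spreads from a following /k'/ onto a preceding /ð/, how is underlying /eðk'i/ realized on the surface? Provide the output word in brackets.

[eɣk'i]

The Place node dominates the terminals [labial], [round], [coronal], [anterior], [distributed], [strident], [dorsal], [high], [back].
After delinking /ð/'s Place and linking /k'/'s, the affected terminals become [−labial], [−coronal], [+dorsal], [+high], [+back]; [nasal], [continuant], [lateral], … (outside Place) are retained from /ð/.
Among the inventory, only /ɣ/ has exactly this specification, giving the surface form [eɣk'i].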